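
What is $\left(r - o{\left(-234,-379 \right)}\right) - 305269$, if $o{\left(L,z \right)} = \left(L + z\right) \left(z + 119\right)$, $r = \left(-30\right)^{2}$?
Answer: $-463749$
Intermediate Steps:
$r = 900$
$o{\left(L,z \right)} = \left(119 + z\right) \left(L + z\right)$ ($o{\left(L,z \right)} = \left(L + z\right) \left(119 + z\right) = \left(119 + z\right) \left(L + z\right)$)
$\left(r - o{\left(-234,-379 \right)}\right) - 305269 = \left(900 - \left(\left(-379\right)^{2} + 119 \left(-234\right) + 119 \left(-379\right) - -88686\right)\right) - 305269 = \left(900 - \left(143641 - 27846 - 45101 + 88686\right)\right) - 305269 = \left(900 - 159380\right) - 305269 = -158480 - 305269 = -463749$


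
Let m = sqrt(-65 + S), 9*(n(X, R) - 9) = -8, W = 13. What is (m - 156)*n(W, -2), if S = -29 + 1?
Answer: -3796/3 + 73*I*sqrt(93)/9 ≈ -1265.3 + 78.221*I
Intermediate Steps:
S = -28
n(X, R) = 73/9 (n(X, R) = 9 + (1/9)*(-8) = 9 - 8/9 = 73/9)
m = I*sqrt(93) (m = sqrt(-65 - 28) = sqrt(-93) = I*sqrt(93) ≈ 9.6436*I)
(m - 156)*n(W, -2) = (I*sqrt(93) - 156)*(73/9) = (-156 + I*sqrt(93))*(73/9) = -3796/3 + 73*I*sqrt(93)/9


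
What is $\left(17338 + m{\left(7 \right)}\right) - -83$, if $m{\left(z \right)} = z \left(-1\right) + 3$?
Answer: $17417$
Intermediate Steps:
$m{\left(z \right)} = 3 - z$ ($m{\left(z \right)} = - z + 3 = 3 - z$)
$\left(17338 + m{\left(7 \right)}\right) - -83 = \left(17338 + \left(3 - 7\right)\right) - -83 = \left(17338 + \left(3 - 7\right)\right) + \left(-15 + 98\right) = \left(17338 - 4\right) + 83 = 17334 + 83 = 17417$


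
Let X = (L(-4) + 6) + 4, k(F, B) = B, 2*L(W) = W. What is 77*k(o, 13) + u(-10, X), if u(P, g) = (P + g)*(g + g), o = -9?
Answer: 969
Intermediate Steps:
L(W) = W/2
X = 8 (X = ((½)*(-4) + 6) + 4 = (-2 + 6) + 4 = 4 + 4 = 8)
u(P, g) = 2*g*(P + g) (u(P, g) = (P + g)*(2*g) = 2*g*(P + g))
77*k(o, 13) + u(-10, X) = 77*13 + 2*8*(-10 + 8) = 1001 + 2*8*(-2) = 1001 - 32 = 969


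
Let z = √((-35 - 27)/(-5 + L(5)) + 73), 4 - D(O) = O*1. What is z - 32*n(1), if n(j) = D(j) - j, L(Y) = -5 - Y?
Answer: -64 + √17355/15 ≈ -55.217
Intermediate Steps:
D(O) = 4 - O
n(j) = 4 - 2*j (n(j) = (4 - j) - j = 4 - 2*j)
z = √17355/15 (z = √((-35 - 27)/(-5 + (-5 - 1*5)) + 73) = √(-62/(-5 + (-5 - 5)) + 73) = √(-62/(-5 - 10) + 73) = √(-62/(-15) + 73) = √(-62*(-1/15) + 73) = √(62/15 + 73) = √(1157/15) = √17355/15 ≈ 8.7826)
z - 32*n(1) = √17355/15 - 32*(4 - 2*1) = √17355/15 - 32*(4 - 2) = √17355/15 - 32*2 = √17355/15 - 64 = -64 + √17355/15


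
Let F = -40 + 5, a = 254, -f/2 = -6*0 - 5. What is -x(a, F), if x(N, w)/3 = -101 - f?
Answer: 333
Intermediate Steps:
f = 10 (f = -2*(-6*0 - 5) = -2*(0 - 5) = -2*(-5) = 10)
F = -35
x(N, w) = -333 (x(N, w) = 3*(-101 - 1*10) = 3*(-101 - 10) = 3*(-111) = -333)
-x(a, F) = -1*(-333) = 333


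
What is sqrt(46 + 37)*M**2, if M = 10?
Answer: 100*sqrt(83) ≈ 911.04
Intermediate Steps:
sqrt(46 + 37)*M**2 = sqrt(46 + 37)*10**2 = sqrt(83)*100 = 100*sqrt(83)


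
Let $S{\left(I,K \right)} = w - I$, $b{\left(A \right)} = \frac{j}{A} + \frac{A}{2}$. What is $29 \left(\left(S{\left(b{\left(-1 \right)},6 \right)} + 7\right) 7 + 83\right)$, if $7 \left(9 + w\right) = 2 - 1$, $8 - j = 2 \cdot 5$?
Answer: $\frac{3451}{2} \approx 1725.5$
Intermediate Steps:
$j = -2$ ($j = 8 - 2 \cdot 5 = 8 - 10 = -2$)
$w = - \frac{62}{7}$ ($w = -9 + \frac{2 - 1}{7} = -9 + \frac{1}{7} \cdot 1 = -9 + \frac{1}{7} = - \frac{62}{7} \approx -8.8571$)
$b{\left(A \right)} = \frac{A}{2} - \frac{2}{A}$ ($b{\left(A \right)} = - \frac{2}{A} + \frac{A}{2} = \frac{A}{2} - \frac{2}{A}$)
$S{\left(I,K \right)} = - \frac{62}{7} - I$
$29 \left(\left(S{\left(b{\left(-1 \right)},6 \right)} + 7\right) 7 + 83\right) = 29 \left(\left(\left(- \frac{62}{7} - \left(\frac{1}{2} \left(-1\right) - \frac{2}{-1}\right)\right) + 7\right) 7 + 83\right) = 29 \left(\left(\left(- \frac{62}{7} - \left(- \frac{1}{2} - -2\right)\right) + 7\right) 7 + 83\right) = 29 \left(\left(\left(- \frac{62}{7} - \left(- \frac{1}{2} + 2\right)\right) + 7\right) 7 + 83\right) = 29 \left(\left(\left(- \frac{62}{7} - \frac{3}{2}\right) + 7\right) 7 + 83\right) = 29 \left(\left(- \frac{145}{14} + 7\right) 7 + 83\right) = 29 \left(\left(- \frac{47}{14}\right) 7 + 83\right) = 29 \left(- \frac{47}{2} + 83\right) = 29 \cdot \frac{119}{2} = \frac{3451}{2}$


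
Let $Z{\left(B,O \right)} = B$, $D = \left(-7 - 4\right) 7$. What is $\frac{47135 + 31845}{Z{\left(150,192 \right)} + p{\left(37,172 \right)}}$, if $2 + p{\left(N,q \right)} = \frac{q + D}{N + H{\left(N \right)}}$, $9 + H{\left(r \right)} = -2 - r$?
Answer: $\frac{868780}{1533} \approx 566.72$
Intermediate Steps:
$H{\left(r \right)} = -11 - r$ ($H{\left(r \right)} = -9 - \left(2 + r\right) = -11 - r$)
$D = -77$ ($D = \left(-11\right) 7 = -77$)
$p{\left(N,q \right)} = 5 - \frac{q}{11}$ ($p{\left(N,q \right)} = -2 + \frac{q - 77}{N - \left(11 + N\right)} = -2 + \frac{-77 + q}{-11} = -2 + \left(-77 + q\right) \left(- \frac{1}{11}\right) = -2 - \left(-7 + \frac{q}{11}\right) = 5 - \frac{q}{11}$)
$\frac{47135 + 31845}{Z{\left(150,192 \right)} + p{\left(37,172 \right)}} = \frac{47135 + 31845}{150 + \left(5 - \frac{172}{11}\right)} = \frac{78980}{150 + \left(5 - \frac{172}{11}\right)} = \frac{78980}{150 - \frac{117}{11}} = \frac{78980}{\frac{1533}{11}} = 78980 \cdot \frac{11}{1533} = \frac{868780}{1533}$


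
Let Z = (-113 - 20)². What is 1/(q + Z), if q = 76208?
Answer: 1/93897 ≈ 1.0650e-5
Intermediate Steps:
Z = 17689 (Z = (-133)² = 17689)
1/(q + Z) = 1/(76208 + 17689) = 1/93897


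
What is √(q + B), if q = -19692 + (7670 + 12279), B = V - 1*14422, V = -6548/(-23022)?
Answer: 11*I*√1723479359/3837 ≈ 119.02*I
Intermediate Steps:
V = 3274/11511 (V = -6548*(-1/23022) = 3274/11511 ≈ 0.28442)
B = -166008368/11511 (B = 3274/11511 - 1*14422 = 3274/11511 - 14422 = -166008368/11511 ≈ -14422.)
q = 257 (q = -19692 + 19949 = 257)
√(q + B) = √(257 - 166008368/11511) = √(-163050041/11511) = 11*I*√1723479359/3837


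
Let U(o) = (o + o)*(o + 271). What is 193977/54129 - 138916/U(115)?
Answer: 808491158/400464385 ≈ 2.0189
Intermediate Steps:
U(o) = 2*o*(271 + o) (U(o) = (2*o)*(271 + o) = 2*o*(271 + o))
193977/54129 - 138916/U(115) = 193977/54129 - 138916*1/(230*(271 + 115)) = 193977*(1/54129) - 138916/(2*115*386) = 64659/18043 - 138916/88780 = 64659/18043 - 138916*1/88780 = 64659/18043 - 34729/22195 = 808491158/400464385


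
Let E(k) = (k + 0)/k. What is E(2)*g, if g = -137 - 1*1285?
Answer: -1422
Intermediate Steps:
g = -1422 (g = -137 - 1285 = -1422)
E(k) = 1 (E(k) = k/k = 1)
E(2)*g = 1*(-1422) = -1422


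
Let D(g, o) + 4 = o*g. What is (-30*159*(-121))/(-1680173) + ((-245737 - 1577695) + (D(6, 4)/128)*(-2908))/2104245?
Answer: -1037321631271/857089850760 ≈ -1.2103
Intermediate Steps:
D(g, o) = -4 + g*o (D(g, o) = -4 + o*g = -4 + g*o)
(-30*159*(-121))/(-1680173) + ((-245737 - 1577695) + (D(6, 4)/128)*(-2908))/2104245 = (-30*159*(-121))/(-1680173) + ((-245737 - 1577695) + ((-4 + 6*4)/128)*(-2908))/2104245 = -4770*(-121)*(-1/1680173) + (-1823432 + ((-4 + 24)*(1/128))*(-2908))*(1/2104245) = 577170*(-1/1680173) + (-1823432 + (20*(1/128))*(-2908))*(1/2104245) = -52470/152743 + (-1823432 + (5/32)*(-2908))*(1/2104245) = -52470/152743 + (-1823432 - 3635/8)*(1/2104245) = -52470/152743 - 14591091/8*1/2104245 = -52470/152743 - 4863697/5611320 = -1037321631271/857089850760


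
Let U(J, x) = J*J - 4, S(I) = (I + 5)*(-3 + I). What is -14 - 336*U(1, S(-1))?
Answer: 994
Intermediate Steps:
S(I) = (-3 + I)*(5 + I) (S(I) = (5 + I)*(-3 + I) = (-3 + I)*(5 + I))
U(J, x) = -4 + J² (U(J, x) = J² - 4 = -4 + J²)
-14 - 336*U(1, S(-1)) = -14 - 336*(-4 + 1²) = -14 - 336*(-4 + 1) = -14 - 336*(-3) = -14 + 1008 = 994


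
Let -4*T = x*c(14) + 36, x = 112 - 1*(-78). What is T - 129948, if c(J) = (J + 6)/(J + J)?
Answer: -1819873/14 ≈ -1.2999e+5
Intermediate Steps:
x = 190 (x = 112 + 78 = 190)
c(J) = (6 + J)/(2*J) (c(J) = (6 + J)/((2*J)) = (6 + J)*(1/(2*J)) = (6 + J)/(2*J))
T = -601/14 (T = -(190*((½)*(6 + 14)/14) + 36)/4 = -(190*((½)*(1/14)*20) + 36)/4 = -(190*(5/7) + 36)/4 = -(950/7 + 36)/4 = -¼*1202/7 = -601/14 ≈ -42.929)
T - 129948 = -601/14 - 129948 = -1819873/14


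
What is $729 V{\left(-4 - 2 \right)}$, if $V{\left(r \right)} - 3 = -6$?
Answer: $-2187$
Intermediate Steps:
$V{\left(r \right)} = -3$ ($V{\left(r \right)} = 3 - 6 = -3$)
$729 V{\left(-4 - 2 \right)} = 729 \left(-3\right) = -2187$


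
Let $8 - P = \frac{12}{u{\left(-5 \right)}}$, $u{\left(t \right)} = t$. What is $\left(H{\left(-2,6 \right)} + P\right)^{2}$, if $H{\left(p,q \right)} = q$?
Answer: $\frac{6724}{25} \approx 268.96$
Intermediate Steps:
$P = \frac{52}{5}$ ($P = 8 - \frac{12}{-5} = 8 - 12 \left(- \frac{1}{5}\right) = 8 - - \frac{12}{5} = 8 + \frac{12}{5} = \frac{52}{5} \approx 10.4$)
$\left(H{\left(-2,6 \right)} + P\right)^{2} = \left(6 + \frac{52}{5}\right)^{2} = \left(\frac{82}{5}\right)^{2} = \frac{6724}{25}$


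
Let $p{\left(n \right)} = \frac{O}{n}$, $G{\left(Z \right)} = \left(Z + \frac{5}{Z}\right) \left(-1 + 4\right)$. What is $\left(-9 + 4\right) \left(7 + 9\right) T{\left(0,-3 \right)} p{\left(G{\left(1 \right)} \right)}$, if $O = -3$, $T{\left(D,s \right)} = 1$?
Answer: $\frac{40}{3} \approx 13.333$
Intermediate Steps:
$G{\left(Z \right)} = 3 Z + \frac{15}{Z}$ ($G{\left(Z \right)} = \left(Z + \frac{5}{Z}\right) 3 = 3 Z + \frac{15}{Z}$)
$p{\left(n \right)} = - \frac{3}{n}$
$\left(-9 + 4\right) \left(7 + 9\right) T{\left(0,-3 \right)} p{\left(G{\left(1 \right)} \right)} = \left(-9 + 4\right) \left(7 + 9\right) 1 \left(- \frac{3}{3 \cdot 1 + \frac{15}{1}}\right) = \left(-5\right) 16 \cdot 1 \left(- \frac{3}{3 + 15 \cdot 1}\right) = \left(-80\right) 1 \left(- \frac{3}{3 + 15}\right) = - 80 \left(- \frac{3}{18}\right) = - 80 \left(\left(-3\right) \frac{1}{18}\right) = \left(-80\right) \left(- \frac{1}{6}\right) = \frac{40}{3}$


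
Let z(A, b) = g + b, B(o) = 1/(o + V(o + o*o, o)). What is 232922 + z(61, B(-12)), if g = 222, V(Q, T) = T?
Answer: 5595455/24 ≈ 2.3314e+5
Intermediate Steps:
B(o) = 1/(2*o) (B(o) = 1/(o + o) = 1/(2*o))
z(A, b) = 222 + b
232922 + z(61, B(-12)) = 232922 + (222 + (½)/(-12)) = 232922 + (222 + (½)*(-1/12)) = 232922 + (222 - 1/24) = 232922 + 5327/24 = 5595455/24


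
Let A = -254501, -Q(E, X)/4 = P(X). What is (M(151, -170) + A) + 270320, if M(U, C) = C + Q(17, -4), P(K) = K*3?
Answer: 15697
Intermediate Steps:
P(K) = 3*K
Q(E, X) = -12*X
M(U, C) = 48 + C (M(U, C) = C - 12*(-4) = C + 48 = 48 + C)
(M(151, -170) + A) + 270320 = ((48 - 170) - 254501) + 270320 = (-122 - 254501) + 270320 = -254623 + 270320 = 15697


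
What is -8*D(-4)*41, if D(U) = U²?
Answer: -5248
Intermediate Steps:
-8*D(-4)*41 = -8*(-4)²*41 = -8*16*41 = -128*41 = -5248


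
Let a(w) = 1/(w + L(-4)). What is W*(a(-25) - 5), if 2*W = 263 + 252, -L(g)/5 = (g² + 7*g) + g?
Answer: -14111/11 ≈ -1282.8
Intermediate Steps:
L(g) = -40*g - 5*g² (L(g) = -5*((g² + 7*g) + g) = -5*(g² + 8*g) = -40*g - 5*g²)
W = 515/2 (W = (263 + 252)/2 = (½)*515 = 515/2 ≈ 257.50)
a(w) = 1/(80 + w) (a(w) = 1/(w - 5*(-4)*(8 - 4)) = 1/(w - 5*(-4)*4) = 1/(w + 80) = 1/(80 + w))
W*(a(-25) - 5) = 515*(1/(80 - 25) - 5)/2 = 515*(1/55 - 5)/2 = (515/2)*(-274/55) = -14111/11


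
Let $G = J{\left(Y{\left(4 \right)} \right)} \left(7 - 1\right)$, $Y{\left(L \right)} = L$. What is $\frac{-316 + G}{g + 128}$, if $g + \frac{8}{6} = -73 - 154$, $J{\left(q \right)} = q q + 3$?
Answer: $\frac{606}{301} \approx 2.0133$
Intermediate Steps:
$J{\left(q \right)} = 3 + q^{2}$ ($J{\left(q \right)} = q^{2} + 3 = 3 + q^{2}$)
$G = 114$ ($G = \left(3 + 4^{2}\right) \left(7 - 1\right) = \left(3 + 16\right) 6 = 19 \cdot 6 = 114$)
$g = - \frac{685}{3}$ ($g = - \frac{4}{3} - 227 = - \frac{685}{3} \approx -228.33$)
$\frac{-316 + G}{g + 128} = \frac{-316 + 114}{- \frac{685}{3} + 128} = - \frac{202}{- \frac{301}{3}} = \left(-202\right) \left(- \frac{3}{301}\right) = \frac{606}{301}$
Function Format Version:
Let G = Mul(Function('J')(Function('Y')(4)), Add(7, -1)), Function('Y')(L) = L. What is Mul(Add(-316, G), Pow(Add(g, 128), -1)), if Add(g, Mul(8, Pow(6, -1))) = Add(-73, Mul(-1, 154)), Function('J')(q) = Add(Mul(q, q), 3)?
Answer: Rational(606, 301) ≈ 2.0133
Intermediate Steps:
Function('J')(q) = Add(3, Pow(q, 2)) (Function('J')(q) = Add(Pow(q, 2), 3) = Add(3, Pow(q, 2)))
G = 114 (G = Mul(Add(3, Pow(4, 2)), Add(7, -1)) = Mul(Add(3, 16), 6) = Mul(19, 6) = 114)
g = Rational(-685, 3) (g = Add(Rational(-4, 3), Add(-73, Mul(-1, 154))) = Add(Rational(-4, 3), Add(-73, -154)) = Add(Rational(-4, 3), -227) = Rational(-685, 3) ≈ -228.33)
Mul(Add(-316, G), Pow(Add(g, 128), -1)) = Mul(Add(-316, 114), Pow(Add(Rational(-685, 3), 128), -1)) = Mul(-202, Pow(Rational(-301, 3), -1)) = Mul(-202, Rational(-3, 301)) = Rational(606, 301)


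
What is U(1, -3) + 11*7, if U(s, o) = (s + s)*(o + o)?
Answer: 65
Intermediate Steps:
U(s, o) = 4*o*s (U(s, o) = (2*s)*(2*o) = 4*o*s)
U(1, -3) + 11*7 = 4*(-3)*1 + 11*7 = -12 + 77 = 65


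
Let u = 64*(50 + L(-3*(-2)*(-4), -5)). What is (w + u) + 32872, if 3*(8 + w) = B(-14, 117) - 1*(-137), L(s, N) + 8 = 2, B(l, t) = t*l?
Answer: 105539/3 ≈ 35180.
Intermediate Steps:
B(l, t) = l*t
L(s, N) = -6 (L(s, N) = -8 + 2 = -6)
w = -1525/3 (w = -8 + (-14*117 - 1*(-137))/3 = -8 + (-1638 + 137)/3 = -8 + (⅓)*(-1501) = -8 - 1501/3 = -1525/3 ≈ -508.33)
u = 2816 (u = 64*(50 - 6) = 64*44 = 2816)
(w + u) + 32872 = (-1525/3 + 2816) + 32872 = 6923/3 + 32872 = 105539/3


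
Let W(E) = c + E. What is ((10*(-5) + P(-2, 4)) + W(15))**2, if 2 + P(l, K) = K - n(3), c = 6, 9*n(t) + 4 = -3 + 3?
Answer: 57121/81 ≈ 705.20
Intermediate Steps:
n(t) = -4/9 (n(t) = -4/9 + (-3 + 3)/9 = -4/9 + (1/9)*0 = -4/9 + 0 = -4/9)
P(l, K) = -14/9 + K (P(l, K) = -2 + (K - 1*(-4/9)) = -2 + (K + 4/9) = -2 + (4/9 + K) = -14/9 + K)
W(E) = 6 + E
((10*(-5) + P(-2, 4)) + W(15))**2 = ((10*(-5) + (-14/9 + 4)) + (6 + 15))**2 = ((-50 + 22/9) + 21)**2 = (-428/9 + 21)**2 = (-239/9)**2 = 57121/81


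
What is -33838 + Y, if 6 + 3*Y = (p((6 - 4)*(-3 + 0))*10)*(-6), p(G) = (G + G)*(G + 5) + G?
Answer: -33960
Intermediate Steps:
p(G) = G + 2*G*(5 + G) (p(G) = (2*G)*(5 + G) + G = 2*G*(5 + G) + G = G + 2*G*(5 + G))
Y = -122 (Y = -2 + (((((6 - 4)*(-3 + 0))*(11 + 2*((6 - 4)*(-3 + 0))))*10)*(-6))/3 = -2 + ((((2*(-3))*(11 + 2*(2*(-3))))*10)*(-6))/3 = -2 + ((-6*(11 + 2*(-6))*10)*(-6))/3 = -2 + ((-6*(11 - 12)*10)*(-6))/3 = -2 + ((-6*(-1)*10)*(-6))/3 = -2 + ((6*10)*(-6))/3 = -2 + (60*(-6))/3 = -2 + (⅓)*(-360) = -2 - 120 = -122)
-33838 + Y = -33838 - 122 = -33960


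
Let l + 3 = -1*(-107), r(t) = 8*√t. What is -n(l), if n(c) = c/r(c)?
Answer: -√26/4 ≈ -1.2748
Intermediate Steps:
l = 104 (l = -3 - 1*(-107) = -3 + 107 = 104)
n(c) = √c/8 (n(c) = c/((8*√c)) = c*(1/(8*√c)) = √c/8)
-n(l) = -√104/8 = -2*√26/8 = -√26/4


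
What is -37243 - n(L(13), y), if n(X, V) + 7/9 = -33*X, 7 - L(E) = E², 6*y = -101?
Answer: -383294/9 ≈ -42588.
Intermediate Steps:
y = -101/6 (y = (⅙)*(-101) = -101/6 ≈ -16.833)
L(E) = 7 - E²
n(X, V) = -7/9 - 33*X
-37243 - n(L(13), y) = -37243 - (-7/9 - 33*(7 - 1*13²)) = -37243 - (-7/9 - 33*(7 - 1*169)) = -37243 - (-7/9 - 33*(7 - 169)) = -37243 - (-7/9 - 33*(-162)) = -37243 - (-7/9 + 5346) = -37243 - 1*48107/9 = -37243 - 48107/9 = -383294/9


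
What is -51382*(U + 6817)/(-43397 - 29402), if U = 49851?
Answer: 2911715176/72799 ≈ 39997.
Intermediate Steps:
-51382*(U + 6817)/(-43397 - 29402) = -51382*(49851 + 6817)/(-43397 - 29402) = -51382/((-72799/56668)) = -51382/((-72799*1/56668)) = -51382/(-72799/56668) = -51382*(-56668/72799) = 2911715176/72799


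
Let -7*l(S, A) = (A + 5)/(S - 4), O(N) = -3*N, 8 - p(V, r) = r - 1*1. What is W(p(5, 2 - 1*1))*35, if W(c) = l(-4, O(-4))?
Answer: 85/8 ≈ 10.625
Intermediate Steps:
p(V, r) = 9 - r (p(V, r) = 8 - (r - 1*1) = 8 - (r - 1) = 8 - (-1 + r) = 8 + (1 - r) = 9 - r)
l(S, A) = -(5 + A)/(7*(-4 + S)) (l(S, A) = -(A + 5)/(7*(S - 4)) = -(5 + A)/(7*(-4 + S)))
W(c) = 17/56 (W(c) = (-5 - (-3)*(-4))/(7*(-4 - 4)) = (⅐)*(-5 - 1*12)/(-8) = (⅐)*(-⅛)*(-5 - 12) = (⅐)*(-⅛)*(-17) = 17/56)
W(p(5, 2 - 1*1))*35 = (17/56)*35 = 85/8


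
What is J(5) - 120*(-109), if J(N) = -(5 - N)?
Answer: 13080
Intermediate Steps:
J(N) = -5 + N
J(5) - 120*(-109) = (-5 + 5) - 120*(-109) = 0 + 13080 = 13080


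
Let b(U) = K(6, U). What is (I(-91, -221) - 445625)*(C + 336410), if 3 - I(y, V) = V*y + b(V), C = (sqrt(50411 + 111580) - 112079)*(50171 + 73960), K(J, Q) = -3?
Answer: 6479301865250470 - 173434591890*sqrt(17999) ≈ 6.4560e+15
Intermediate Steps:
C = -13912478349 + 372393*sqrt(17999) (C = (sqrt(161991) - 112079)*124131 = (3*sqrt(17999) - 112079)*124131 = (-112079 + 3*sqrt(17999))*124131 = -13912478349 + 372393*sqrt(17999) ≈ -1.3863e+10)
b(U) = -3
I(y, V) = 6 - V*y (I(y, V) = 3 - (V*y - 3) = 3 - (-3 + V*y) = 3 + (3 - V*y) = 6 - V*y)
(I(-91, -221) - 445625)*(C + 336410) = ((6 - 1*(-221)*(-91)) - 445625)*((-13912478349 + 372393*sqrt(17999)) + 336410) = ((6 - 20111) - 445625)*(-13912141939 + 372393*sqrt(17999)) = (-20105 - 445625)*(-13912141939 + 372393*sqrt(17999)) = -465730*(-13912141939 + 372393*sqrt(17999)) = 6479301865250470 - 173434591890*sqrt(17999)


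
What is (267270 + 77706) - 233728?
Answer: 111248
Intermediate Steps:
(267270 + 77706) - 233728 = 344976 - 233728 = 111248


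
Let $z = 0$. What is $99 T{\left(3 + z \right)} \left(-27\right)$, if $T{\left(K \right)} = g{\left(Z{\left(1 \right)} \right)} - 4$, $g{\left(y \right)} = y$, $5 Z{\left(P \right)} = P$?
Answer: $\frac{50787}{5} \approx 10157.0$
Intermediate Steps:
$Z{\left(P \right)} = \frac{P}{5}$
$T{\left(K \right)} = - \frac{19}{5}$ ($T{\left(K \right)} = \frac{1}{5} \cdot 1 - 4 = \frac{1}{5} - 4 = - \frac{19}{5}$)
$99 T{\left(3 + z \right)} \left(-27\right) = 99 \left(- \frac{19}{5}\right) \left(-27\right) = \left(- \frac{1881}{5}\right) \left(-27\right) = \frac{50787}{5}$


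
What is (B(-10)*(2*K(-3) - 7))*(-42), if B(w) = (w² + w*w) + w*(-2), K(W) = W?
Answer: 120120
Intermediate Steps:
B(w) = -2*w + 2*w² (B(w) = (w² + w²) - 2*w = 2*w² - 2*w = -2*w + 2*w²)
(B(-10)*(2*K(-3) - 7))*(-42) = ((2*(-10)*(-1 - 10))*(2*(-3) - 7))*(-42) = ((2*(-10)*(-11))*(-6 - 7))*(-42) = (220*(-13))*(-42) = -2860*(-42) = 120120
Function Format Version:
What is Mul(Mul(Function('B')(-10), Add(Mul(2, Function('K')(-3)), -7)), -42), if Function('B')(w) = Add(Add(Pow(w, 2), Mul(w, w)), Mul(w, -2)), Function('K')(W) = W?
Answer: 120120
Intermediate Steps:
Function('B')(w) = Add(Mul(-2, w), Mul(2, Pow(w, 2))) (Function('B')(w) = Add(Add(Pow(w, 2), Pow(w, 2)), Mul(-2, w)) = Add(Mul(2, Pow(w, 2)), Mul(-2, w)) = Add(Mul(-2, w), Mul(2, Pow(w, 2))))
Mul(Mul(Function('B')(-10), Add(Mul(2, Function('K')(-3)), -7)), -42) = Mul(Mul(Mul(2, -10, Add(-1, -10)), Add(Mul(2, -3), -7)), -42) = Mul(Mul(Mul(2, -10, -11), Add(-6, -7)), -42) = Mul(Mul(220, -13), -42) = Mul(-2860, -42) = 120120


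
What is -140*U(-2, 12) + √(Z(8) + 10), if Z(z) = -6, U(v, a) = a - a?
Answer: 2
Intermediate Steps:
U(v, a) = 0
-140*U(-2, 12) + √(Z(8) + 10) = -140*0 + √(-6 + 10) = 0 + √4 = 0 + 2 = 2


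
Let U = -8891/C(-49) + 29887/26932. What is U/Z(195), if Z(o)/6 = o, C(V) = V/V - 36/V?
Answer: -690036929/157552200 ≈ -4.3797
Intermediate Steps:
C(V) = 1 - 36/V
Z(o) = 6*o
U = -690036929/134660 (U = -8891*(-49/(-36 - 49)) + 29887/26932 = -8891/((-1/49*(-85))) + 29887*(1/26932) = -8891/85/49 + 29887/26932 = -8891*49/85 + 29887/26932 = -25627/5 + 29887/26932 = -690036929/134660 ≈ -5124.3)
U/Z(195) = -690036929/(134660*(6*195)) = -690036929/134660/1170 = -690036929/134660*1/1170 = -690036929/157552200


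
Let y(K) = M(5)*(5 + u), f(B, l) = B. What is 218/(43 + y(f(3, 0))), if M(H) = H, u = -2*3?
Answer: 109/19 ≈ 5.7368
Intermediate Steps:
u = -6
y(K) = -5 (y(K) = 5*(5 - 6) = 5*(-1) = -5)
218/(43 + y(f(3, 0))) = 218/(43 - 5) = 218/38 = (1/38)*218 = 109/19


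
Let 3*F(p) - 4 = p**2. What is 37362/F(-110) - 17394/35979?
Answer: 637034203/72581636 ≈ 8.7768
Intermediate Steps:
F(p) = 4/3 + p**2/3
37362/F(-110) - 17394/35979 = 37362/(4/3 + (1/3)*(-110)**2) - 17394/35979 = 37362/(4/3 + (1/3)*12100) - 17394*1/35979 = 37362/(4/3 + 12100/3) - 5798/11993 = 37362/(12104/3) - 5798/11993 = 37362*(3/12104) - 5798/11993 = 56043/6052 - 5798/11993 = 637034203/72581636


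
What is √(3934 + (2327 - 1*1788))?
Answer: 3*√497 ≈ 66.880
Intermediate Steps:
√(3934 + (2327 - 1*1788)) = √(3934 + (2327 - 1788)) = √(3934 + 539) = √4473 = 3*√497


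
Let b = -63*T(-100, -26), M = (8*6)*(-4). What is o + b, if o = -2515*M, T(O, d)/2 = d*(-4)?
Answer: 469776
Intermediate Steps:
T(O, d) = -8*d (T(O, d) = 2*(d*(-4)) = 2*(-4*d) = -8*d)
M = -192 (M = 48*(-4) = -192)
b = -13104 (b = -(-504)*(-26) = -63*208 = -13104)
o = 482880 (o = -2515*(-192) = 482880)
o + b = 482880 - 13104 = 469776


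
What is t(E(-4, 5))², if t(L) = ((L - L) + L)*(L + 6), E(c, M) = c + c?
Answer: 256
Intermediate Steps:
E(c, M) = 2*c
t(L) = L*(6 + L) (t(L) = (0 + L)*(6 + L) = L*(6 + L))
t(E(-4, 5))² = ((2*(-4))*(6 + 2*(-4)))² = (-8*(6 - 8))² = (-8*(-2))² = 16² = 256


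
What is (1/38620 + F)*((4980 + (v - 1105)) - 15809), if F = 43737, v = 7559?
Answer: -1477982573375/7724 ≈ -1.9135e+8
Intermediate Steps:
(1/38620 + F)*((4980 + (v - 1105)) - 15809) = (1/38620 + 43737)*((4980 + (7559 - 1105)) - 15809) = (1/38620 + 43737)*((4980 + 6454) - 15809) = 1689122941*(11434 - 15809)/38620 = (1689122941/38620)*(-4375) = -1477982573375/7724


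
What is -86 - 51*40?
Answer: -2126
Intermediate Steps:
-86 - 51*40 = -86 - 2040 = -2126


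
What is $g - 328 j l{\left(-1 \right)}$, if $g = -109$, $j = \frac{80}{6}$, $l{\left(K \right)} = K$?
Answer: $\frac{12793}{3} \approx 4264.3$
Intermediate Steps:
$j = \frac{40}{3}$ ($j = 80 \cdot \frac{1}{6} = \frac{40}{3} \approx 13.333$)
$g - 328 j l{\left(-1 \right)} = -109 - 328 \cdot \frac{40}{3} \left(-1\right) = -109 - - \frac{13120}{3} = -109 + \frac{13120}{3} = \frac{12793}{3}$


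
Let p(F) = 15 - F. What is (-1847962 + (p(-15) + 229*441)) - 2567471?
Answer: -4314414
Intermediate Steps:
(-1847962 + (p(-15) + 229*441)) - 2567471 = (-1847962 + ((15 - 1*(-15)) + 229*441)) - 2567471 = (-1847962 + ((15 + 15) + 100989)) - 2567471 = (-1847962 + (30 + 100989)) - 2567471 = (-1847962 + 101019) - 2567471 = -1746943 - 2567471 = -4314414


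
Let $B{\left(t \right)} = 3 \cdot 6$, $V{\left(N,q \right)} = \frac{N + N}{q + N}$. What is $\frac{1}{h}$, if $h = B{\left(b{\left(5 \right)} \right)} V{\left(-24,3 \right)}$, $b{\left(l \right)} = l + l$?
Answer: $\frac{7}{288} \approx 0.024306$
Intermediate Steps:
$V{\left(N,q \right)} = \frac{2 N}{N + q}$
$b{\left(l \right)} = 2 l$
$B{\left(t \right)} = 18$
$h = \frac{288}{7}$ ($h = 18 \cdot 2 \left(-24\right) \frac{1}{-24 + 3} = 18 \cdot 2 \left(-24\right) \frac{1}{-21} = 18 \cdot 2 \left(-24\right) \left(- \frac{1}{21}\right) = 18 \cdot \frac{16}{7} = \frac{288}{7} \approx 41.143$)
$\frac{1}{h} = \frac{1}{\frac{288}{7}} = \frac{7}{288}$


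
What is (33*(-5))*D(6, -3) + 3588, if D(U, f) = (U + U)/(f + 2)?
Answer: 5568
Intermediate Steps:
D(U, f) = 2*U/(2 + f) (D(U, f) = (2*U)/(2 + f) = 2*U/(2 + f))
(33*(-5))*D(6, -3) + 3588 = (33*(-5))*(2*6/(2 - 3)) + 3588 = -330*6/(-1) + 3588 = -330*6*(-1) + 3588 = -165*(-12) + 3588 = 1980 + 3588 = 5568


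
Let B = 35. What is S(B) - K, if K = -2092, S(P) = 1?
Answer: 2093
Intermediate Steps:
S(B) - K = 1 - 1*(-2092) = 1 + 2092 = 2093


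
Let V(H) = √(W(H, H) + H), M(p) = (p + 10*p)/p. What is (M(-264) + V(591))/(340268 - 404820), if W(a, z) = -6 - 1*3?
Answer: -11/64552 - √582/64552 ≈ -0.00054413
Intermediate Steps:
W(a, z) = -9 (W(a, z) = -6 - 3 = -9)
M(p) = 11 (M(p) = (11*p)/p = 11)
V(H) = √(-9 + H)
(M(-264) + V(591))/(340268 - 404820) = (11 + √(-9 + 591))/(340268 - 404820) = (11 + √582)/(-64552) = (11 + √582)*(-1/64552) = -11/64552 - √582/64552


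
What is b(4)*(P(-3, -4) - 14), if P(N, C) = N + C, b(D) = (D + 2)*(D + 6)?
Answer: -1260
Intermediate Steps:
b(D) = (2 + D)*(6 + D)
P(N, C) = C + N
b(4)*(P(-3, -4) - 14) = (12 + 4² + 8*4)*((-4 - 3) - 14) = (12 + 16 + 32)*(-7 - 14) = 60*(-21) = -1260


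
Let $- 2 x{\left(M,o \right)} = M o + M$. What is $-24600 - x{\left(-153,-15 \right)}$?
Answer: $-23529$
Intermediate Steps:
$x{\left(M,o \right)} = - \frac{M}{2} - \frac{M o}{2}$ ($x{\left(M,o \right)} = - \frac{M o + M}{2} = - \frac{M + M o}{2} = - \frac{M}{2} - \frac{M o}{2}$)
$-24600 - x{\left(-153,-15 \right)} = -24600 - \left(- \frac{1}{2}\right) \left(-153\right) \left(1 - 15\right) = -24600 - \left(- \frac{1}{2}\right) \left(-153\right) \left(-14\right) = -24600 - -1071 = -24600 + 1071 = -23529$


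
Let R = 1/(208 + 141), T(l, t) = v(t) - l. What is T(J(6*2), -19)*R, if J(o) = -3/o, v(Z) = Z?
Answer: -75/1396 ≈ -0.053725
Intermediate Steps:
T(l, t) = t - l
R = 1/349 ≈ 0.0028653
T(J(6*2), -19)*R = (-19 - (-3)/(6*2))*(1/349) = (-19 - (-3)/12)*(1/349) = (-19 - 1*(-1/4))*(1/349) = (-19 + 1/4)*(1/349) = -75/4*1/349 = -75/1396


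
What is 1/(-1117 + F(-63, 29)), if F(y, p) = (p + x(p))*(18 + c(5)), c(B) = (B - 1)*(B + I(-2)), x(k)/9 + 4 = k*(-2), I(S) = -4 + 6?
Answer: -1/25451 ≈ -3.9291e-5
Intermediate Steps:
I(S) = 2
x(k) = -36 - 18*k (x(k) = -36 + 9*(k*(-2)) = -36 + 9*(-2*k) = -36 - 18*k)
c(B) = (-1 + B)*(2 + B) (c(B) = (B - 1)*(B + 2) = (-1 + B)*(2 + B))
F(y, p) = -1656 - 782*p (F(y, p) = (p + (-36 - 18*p))*(18 + (-2 + 5 + 5²)) = (-36 - 17*p)*(18 + (-2 + 5 + 25)) = (-36 - 17*p)*(18 + 28) = (-36 - 17*p)*46 = -1656 - 782*p)
1/(-1117 + F(-63, 29)) = 1/(-1117 + (-1656 - 782*29)) = 1/(-1117 + (-1656 - 22678)) = 1/(-1117 - 24334) = 1/(-25451) = -1/25451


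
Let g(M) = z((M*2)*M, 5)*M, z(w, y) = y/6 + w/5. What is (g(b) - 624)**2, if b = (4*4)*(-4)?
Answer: 2505964984576/225 ≈ 1.1138e+10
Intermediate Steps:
z(w, y) = w/5 + y/6 (z(w, y) = y*(1/6) + w*(1/5) = y/6 + w/5 = w/5 + y/6)
b = -64 (b = 16*(-4) = -64)
g(M) = M*(5/6 + 2*M**2/5) (g(M) = (((M*2)*M)/5 + (1/6)*5)*M = (((2*M)*M)/5 + 5/6)*M = ((2*M**2)/5 + 5/6)*M = (2*M**2/5 + 5/6)*M = (5/6 + 2*M**2/5)*M = M*(5/6 + 2*M**2/5))
(g(b) - 624)**2 = ((1/30)*(-64)*(25 + 12*(-64)**2) - 624)**2 = ((1/30)*(-64)*(25 + 12*4096) - 624)**2 = ((1/30)*(-64)*(25 + 49152) - 624)**2 = ((1/30)*(-64)*49177 - 624)**2 = (-1573664/15 - 624)**2 = (-1583024/15)**2 = 2505964984576/225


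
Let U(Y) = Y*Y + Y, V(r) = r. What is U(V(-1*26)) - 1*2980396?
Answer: -2979746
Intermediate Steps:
U(Y) = Y + Y² (U(Y) = Y² + Y = Y + Y²)
U(V(-1*26)) - 1*2980396 = (-1*26)*(1 - 1*26) - 1*2980396 = -26*(1 - 26) - 2980396 = -26*(-25) - 2980396 = 650 - 2980396 = -2979746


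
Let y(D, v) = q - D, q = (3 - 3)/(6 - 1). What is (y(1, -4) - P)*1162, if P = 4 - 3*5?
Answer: 11620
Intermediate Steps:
P = -11 (P = 4 - 15 = -11)
q = 0 (q = 0/5 = 0*(⅕) = 0)
y(D, v) = -D (y(D, v) = 0 - D = -D)
(y(1, -4) - P)*1162 = (-1*1 - 1*(-11))*1162 = (-1 + 11)*1162 = 10*1162 = 11620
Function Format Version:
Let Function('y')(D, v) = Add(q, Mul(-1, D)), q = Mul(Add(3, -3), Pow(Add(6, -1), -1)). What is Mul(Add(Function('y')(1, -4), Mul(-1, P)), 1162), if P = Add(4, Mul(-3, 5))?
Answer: 11620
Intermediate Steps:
P = -11 (P = Add(4, -15) = -11)
q = 0 (q = Mul(0, Pow(5, -1)) = Mul(0, Rational(1, 5)) = 0)
Function('y')(D, v) = Mul(-1, D) (Function('y')(D, v) = Add(0, Mul(-1, D)) = Mul(-1, D))
Mul(Add(Function('y')(1, -4), Mul(-1, P)), 1162) = Mul(Add(Mul(-1, 1), Mul(-1, -11)), 1162) = Mul(Add(-1, 11), 1162) = Mul(10, 1162) = 11620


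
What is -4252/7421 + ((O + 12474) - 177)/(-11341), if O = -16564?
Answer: -16556525/84161561 ≈ -0.19672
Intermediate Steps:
-4252/7421 + ((O + 12474) - 177)/(-11341) = -4252/7421 + ((-16564 + 12474) - 177)/(-11341) = -4252*1/7421 + (-4090 - 177)*(-1/11341) = -4252/7421 - 4267*(-1/11341) = -4252/7421 + 4267/11341 = -16556525/84161561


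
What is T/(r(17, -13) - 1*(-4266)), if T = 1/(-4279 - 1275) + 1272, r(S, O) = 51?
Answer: 7064687/23976618 ≈ 0.29465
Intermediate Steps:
T = 7064687/5554 (T = 1/(-5554) + 1272 = -1/5554 + 1272 = 7064687/5554 ≈ 1272.0)
T/(r(17, -13) - 1*(-4266)) = 7064687/(5554*(51 - 1*(-4266))) = 7064687/(5554*(51 + 4266)) = (7064687/5554)/4317 = (7064687/5554)*(1/4317) = 7064687/23976618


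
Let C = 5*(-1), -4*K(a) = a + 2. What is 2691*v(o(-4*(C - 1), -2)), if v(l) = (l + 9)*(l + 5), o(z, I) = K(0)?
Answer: 411723/4 ≈ 1.0293e+5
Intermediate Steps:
K(a) = -1/2 - a/4 (K(a) = -(a + 2)/4 = -(2 + a)/4 = -1/2 - a/4)
C = -5
o(z, I) = -1/2 (o(z, I) = -1/2 - 1/4*0 = -1/2 + 0 = -1/2)
v(l) = (5 + l)*(9 + l) (v(l) = (9 + l)*(5 + l) = (5 + l)*(9 + l))
2691*v(o(-4*(C - 1), -2)) = 2691*(45 + (-1/2)**2 + 14*(-1/2)) = 2691*(45 + 1/4 - 7) = 2691*(153/4) = 411723/4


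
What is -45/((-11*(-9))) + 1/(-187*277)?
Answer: -23546/51799 ≈ -0.45456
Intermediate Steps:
-45/((-11*(-9))) + 1/(-187*277) = -45/99 - 1/187*1/277 = -45*1/99 - 1/51799 = -5/11 - 1/51799 = -23546/51799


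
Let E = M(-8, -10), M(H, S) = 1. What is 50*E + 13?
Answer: 63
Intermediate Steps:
E = 1
50*E + 13 = 50*1 + 13 = 50 + 13 = 63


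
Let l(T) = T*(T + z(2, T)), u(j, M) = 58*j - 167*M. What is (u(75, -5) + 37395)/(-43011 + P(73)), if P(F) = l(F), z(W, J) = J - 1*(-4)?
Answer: -42580/32061 ≈ -1.3281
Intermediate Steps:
z(W, J) = 4 + J (z(W, J) = J + 4 = 4 + J)
u(j, M) = -167*M + 58*j
l(T) = T*(4 + 2*T) (l(T) = T*(T + (4 + T)) = T*(4 + 2*T))
P(F) = 2*F*(2 + F)
(u(75, -5) + 37395)/(-43011 + P(73)) = ((-167*(-5) + 58*75) + 37395)/(-43011 + 2*73*(2 + 73)) = ((835 + 4350) + 37395)/(-43011 + 2*73*75) = (5185 + 37395)/(-43011 + 10950) = 42580/(-32061) = 42580*(-1/32061) = -42580/32061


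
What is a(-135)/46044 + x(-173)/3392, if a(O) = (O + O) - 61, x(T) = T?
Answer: -2272091/39045312 ≈ -0.058191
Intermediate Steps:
a(O) = -61 + 2*O (a(O) = 2*O - 61 = -61 + 2*O)
a(-135)/46044 + x(-173)/3392 = (-61 + 2*(-135))/46044 - 173/3392 = (-61 - 270)*(1/46044) - 173*1/3392 = -331*1/46044 - 173/3392 = -331/46044 - 173/3392 = -2272091/39045312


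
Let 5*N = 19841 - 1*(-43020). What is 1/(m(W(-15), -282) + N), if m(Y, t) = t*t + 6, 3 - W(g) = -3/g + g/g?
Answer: 5/460511 ≈ 1.0858e-5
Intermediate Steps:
W(g) = 2 + 3/g (W(g) = 3 - (-3/g + g/g) = 3 - (-3/g + 1) = 3 - (1 - 3/g) = 3 + (-1 + 3/g) = 2 + 3/g)
m(Y, t) = 6 + t**2 (m(Y, t) = t**2 + 6 = 6 + t**2)
N = 62861/5 (N = (19841 - 1*(-43020))/5 = (19841 + 43020)/5 = (1/5)*62861 = 62861/5 ≈ 12572.)
1/(m(W(-15), -282) + N) = 1/((6 + (-282)**2) + 62861/5) = 1/((6 + 79524) + 62861/5) = 1/(79530 + 62861/5) = 1/(460511/5) = 5/460511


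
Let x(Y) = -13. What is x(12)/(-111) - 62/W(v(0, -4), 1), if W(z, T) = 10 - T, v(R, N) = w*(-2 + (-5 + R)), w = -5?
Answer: -2255/333 ≈ -6.7718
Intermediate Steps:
v(R, N) = 35 - 5*R (v(R, N) = -5*(-2 + (-5 + R)) = -5*(-7 + R) = 35 - 5*R)
x(12)/(-111) - 62/W(v(0, -4), 1) = -13/(-111) - 62/(10 - 1*1) = -13*(-1/111) - 62/(10 - 1) = 13/111 - 62/9 = -2255/333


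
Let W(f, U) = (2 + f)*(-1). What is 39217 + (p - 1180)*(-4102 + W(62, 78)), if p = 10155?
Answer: -37350633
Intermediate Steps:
W(f, U) = -2 - f
39217 + (p - 1180)*(-4102 + W(62, 78)) = 39217 + (10155 - 1180)*(-4102 + (-2 - 1*62)) = 39217 + 8975*(-4102 + (-2 - 62)) = 39217 + 8975*(-4102 - 64) = 39217 + 8975*(-4166) = 39217 - 37389850 = -37350633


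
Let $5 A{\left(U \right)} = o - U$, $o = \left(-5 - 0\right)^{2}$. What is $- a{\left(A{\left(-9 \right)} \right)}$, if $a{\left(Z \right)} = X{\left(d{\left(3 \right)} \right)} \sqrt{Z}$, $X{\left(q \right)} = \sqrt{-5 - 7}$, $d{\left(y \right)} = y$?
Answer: $- \frac{2 i \sqrt{510}}{5} \approx - 9.0333 i$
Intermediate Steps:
$X{\left(q \right)} = 2 i \sqrt{3}$ ($X{\left(q \right)} = \sqrt{-12} = 2 i \sqrt{3}$)
$o = 25$ ($o = \left(-5 + 0\right)^{2} = \left(-5\right)^{2} = 25$)
$A{\left(U \right)} = 5 - \frac{U}{5}$ ($A{\left(U \right)} = \frac{25 - U}{5} = 5 - \frac{U}{5}$)
$a{\left(Z \right)} = 2 i \sqrt{3} \sqrt{Z}$
$- a{\left(A{\left(-9 \right)} \right)} = - 2 i \sqrt{3} \sqrt{5 - - \frac{9}{5}} = - 2 i \sqrt{3} \sqrt{5 + \frac{9}{5}} = - 2 i \sqrt{3} \sqrt{\frac{34}{5}} = - 2 i \sqrt{3} \frac{\sqrt{170}}{5} = - \frac{2 i \sqrt{510}}{5}$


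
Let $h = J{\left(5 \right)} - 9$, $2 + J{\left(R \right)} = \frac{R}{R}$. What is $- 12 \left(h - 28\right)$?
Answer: $456$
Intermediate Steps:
$J{\left(R \right)} = -1$ ($J{\left(R \right)} = -2 + \frac{R}{R} = -2 + 1 = -1$)
$h = -10$ ($h = -1 - 9 = -10$)
$- 12 \left(h - 28\right) = - 12 \left(-10 - 28\right) = \left(-12\right) \left(-38\right) = 456$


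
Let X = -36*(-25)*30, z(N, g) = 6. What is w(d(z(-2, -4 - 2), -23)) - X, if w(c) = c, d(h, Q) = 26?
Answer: -26974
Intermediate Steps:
X = 27000 (X = 900*30 = 27000)
w(d(z(-2, -4 - 2), -23)) - X = 26 - 1*27000 = 26 - 27000 = -26974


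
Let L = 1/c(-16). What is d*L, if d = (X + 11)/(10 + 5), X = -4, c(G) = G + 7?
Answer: -7/135 ≈ -0.051852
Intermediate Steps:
c(G) = 7 + G
L = -⅑ (L = 1/(7 - 16) = 1/(-9) = -⅑ ≈ -0.11111)
d = 7/15 (d = (-4 + 11)/(10 + 5) = 7/15 ≈ 0.46667)
d*L = (7/15)*(-⅑) = -7/135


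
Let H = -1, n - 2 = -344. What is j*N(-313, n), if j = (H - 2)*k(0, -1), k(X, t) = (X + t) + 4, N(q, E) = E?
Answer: 3078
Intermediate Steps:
n = -342 (n = 2 - 344 = -342)
k(X, t) = 4 + X + t
j = -9 (j = (-1 - 2)*(4 + 0 - 1) = -3*3 = -9)
j*N(-313, n) = -9*(-342) = 3078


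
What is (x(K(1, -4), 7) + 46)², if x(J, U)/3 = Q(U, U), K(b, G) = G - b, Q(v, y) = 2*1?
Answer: 2704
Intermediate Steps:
Q(v, y) = 2
x(J, U) = 6 (x(J, U) = 3*2 = 6)
(x(K(1, -4), 7) + 46)² = (6 + 46)² = 52² = 2704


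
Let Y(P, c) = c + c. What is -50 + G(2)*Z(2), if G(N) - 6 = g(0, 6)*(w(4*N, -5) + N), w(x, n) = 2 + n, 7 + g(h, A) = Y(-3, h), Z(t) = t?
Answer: -24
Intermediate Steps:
Y(P, c) = 2*c
g(h, A) = -7 + 2*h
G(N) = 27 - 7*N (G(N) = 6 + (-7 + 2*0)*((2 - 5) + N) = 6 + (-7 + 0)*(-3 + N) = 6 - 7*(-3 + N) = 6 + (21 - 7*N) = 27 - 7*N)
-50 + G(2)*Z(2) = -50 + (27 - 7*2)*2 = -50 + (27 - 14)*2 = -50 + 13*2 = -50 + 26 = -24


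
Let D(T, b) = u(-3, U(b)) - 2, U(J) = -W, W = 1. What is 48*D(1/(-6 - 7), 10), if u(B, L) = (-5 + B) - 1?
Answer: -528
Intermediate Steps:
U(J) = -1 (U(J) = -1*1 = -1)
u(B, L) = -6 + B
D(T, b) = -11 (D(T, b) = (-6 - 3) - 2 = -9 - 2 = -11)
48*D(1/(-6 - 7), 10) = 48*(-11) = -528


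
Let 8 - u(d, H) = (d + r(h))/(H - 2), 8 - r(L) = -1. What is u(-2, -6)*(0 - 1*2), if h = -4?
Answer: -71/4 ≈ -17.750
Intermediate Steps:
r(L) = 9 (r(L) = 8 - 1*(-1) = 8 + 1 = 9)
u(d, H) = 8 - (9 + d)/(-2 + H) (u(d, H) = 8 - (d + 9)/(H - 2) = 8 - (9 + d)/(-2 + H))
u(-2, -6)*(0 - 1*2) = ((-25 - 1*(-2) + 8*(-6))/(-2 - 6))*(0 - 1*2) = ((-25 + 2 - 48)/(-8))*(0 - 2) = -1/8*(-71)*(-2) = (71/8)*(-2) = -71/4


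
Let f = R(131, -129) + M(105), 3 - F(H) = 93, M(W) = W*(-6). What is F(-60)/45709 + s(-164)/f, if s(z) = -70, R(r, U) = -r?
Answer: 3131140/34784549 ≈ 0.090015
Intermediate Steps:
M(W) = -6*W
F(H) = -90 (F(H) = 3 - 1*93 = 3 - 93 = -90)
f = -761 (f = -1*131 - 6*105 = -131 - 630 = -761)
F(-60)/45709 + s(-164)/f = -90/45709 - 70/(-761) = -90*1/45709 - 70*(-1/761) = -90/45709 + 70/761 = 3131140/34784549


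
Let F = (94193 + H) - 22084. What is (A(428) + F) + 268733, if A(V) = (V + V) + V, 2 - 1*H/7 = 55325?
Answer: -45135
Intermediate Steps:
H = -387261 (H = 14 - 7*55325 = 14 - 387275 = -387261)
F = -315152 (F = (94193 - 387261) - 22084 = -293068 - 22084 = -315152)
A(V) = 3*V (A(V) = 2*V + V = 3*V)
(A(428) + F) + 268733 = (3*428 - 315152) + 268733 = (1284 - 315152) + 268733 = -313868 + 268733 = -45135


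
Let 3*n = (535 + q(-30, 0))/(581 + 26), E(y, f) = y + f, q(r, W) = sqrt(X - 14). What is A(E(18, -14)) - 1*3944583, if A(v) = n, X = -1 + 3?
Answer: -7183085108/1821 + 2*I*sqrt(3)/1821 ≈ -3.9446e+6 + 0.0019023*I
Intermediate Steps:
X = 2
q(r, W) = 2*I*sqrt(3) (q(r, W) = sqrt(2 - 14) = sqrt(-12) = 2*I*sqrt(3))
E(y, f) = f + y
n = 535/1821 + 2*I*sqrt(3)/1821 (n = ((535 + 2*I*sqrt(3))/(581 + 26))/3 = ((535 + 2*I*sqrt(3))/607)/3 = ((535 + 2*I*sqrt(3))*(1/607))/3 = (535/607 + 2*I*sqrt(3)/607)/3 = 535/1821 + 2*I*sqrt(3)/1821 ≈ 0.29379 + 0.0019023*I)
A(v) = 535/1821 + 2*I*sqrt(3)/1821
A(E(18, -14)) - 1*3944583 = (535/1821 + 2*I*sqrt(3)/1821) - 1*3944583 = (535/1821 + 2*I*sqrt(3)/1821) - 3944583 = -7183085108/1821 + 2*I*sqrt(3)/1821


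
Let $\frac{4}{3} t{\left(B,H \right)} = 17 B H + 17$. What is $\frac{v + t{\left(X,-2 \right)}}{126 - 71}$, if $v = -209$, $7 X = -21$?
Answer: $- \frac{479}{220} \approx -2.1773$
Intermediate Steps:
$X = -3$ ($X = \frac{1}{7} \left(-21\right) = -3$)
$t{\left(B,H \right)} = \frac{51}{4} + \frac{51 B H}{4}$ ($t{\left(B,H \right)} = \frac{3 \left(17 B H + 17\right)}{4} = \frac{3 \left(17 + 17 B H\right)}{4} = \frac{51}{4} + \frac{51 B H}{4}$)
$\frac{v + t{\left(X,-2 \right)}}{126 - 71} = \frac{-209 + \left(\frac{51}{4} + \frac{51}{4} \left(-3\right) \left(-2\right)\right)}{126 - 71} = \frac{-209 + \left(\frac{51}{4} + \frac{153}{2}\right)}{55} = \left(-209 + \frac{357}{4}\right) \frac{1}{55} = \left(- \frac{479}{4}\right) \frac{1}{55} = - \frac{479}{220}$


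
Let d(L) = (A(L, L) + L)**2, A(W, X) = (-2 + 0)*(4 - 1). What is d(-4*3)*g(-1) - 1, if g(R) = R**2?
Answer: 323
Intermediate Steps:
A(W, X) = -6 (A(W, X) = -2*3 = -6)
d(L) = (-6 + L)**2
d(-4*3)*g(-1) - 1 = (-6 - 4*3)**2*(-1)**2 - 1 = (-6 - 12)**2*1 - 1 = (-18)**2*1 - 1 = 324*1 - 1 = 324 - 1 = 323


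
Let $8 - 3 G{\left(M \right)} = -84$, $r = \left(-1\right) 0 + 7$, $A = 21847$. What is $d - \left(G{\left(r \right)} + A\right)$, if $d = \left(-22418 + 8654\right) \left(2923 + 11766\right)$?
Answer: $- \frac{606603821}{3} \approx -2.022 \cdot 10^{8}$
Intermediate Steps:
$r = 7$ ($r = 0 + 7 = 7$)
$G{\left(M \right)} = \frac{92}{3}$ ($G{\left(M \right)} = \frac{8}{3} - -28 = \frac{8}{3} + 28 = \frac{92}{3}$)
$d = -202179396$ ($d = \left(-13764\right) 14689 = -202179396$)
$d - \left(G{\left(r \right)} + A\right) = -202179396 - \left(\frac{92}{3} + 21847\right) = -202179396 - \frac{65633}{3} = - \frac{606603821}{3}$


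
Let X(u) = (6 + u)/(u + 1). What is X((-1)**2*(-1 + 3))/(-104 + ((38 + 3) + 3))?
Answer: -2/45 ≈ -0.044444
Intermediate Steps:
X(u) = (6 + u)/(1 + u)
X((-1)**2*(-1 + 3))/(-104 + ((38 + 3) + 3)) = ((6 + (-1)**2*(-1 + 3))/(1 + (-1)**2*(-1 + 3)))/(-104 + ((38 + 3) + 3)) = ((6 + 1*2)/(1 + 1*2))/(-104 + (41 + 3)) = ((6 + 2)/(1 + 2))/(-104 + 44) = (8/3)/(-60) = ((1/3)*8)*(-1/60) = (8/3)*(-1/60) = -2/45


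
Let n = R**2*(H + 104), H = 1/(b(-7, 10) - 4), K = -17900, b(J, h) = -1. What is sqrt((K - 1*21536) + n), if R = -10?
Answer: 8*I*sqrt(454) ≈ 170.46*I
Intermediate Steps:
H = -1/5 (H = 1/(-1 - 4) = 1/(-5) = -1/5 ≈ -0.20000)
n = 10380 (n = (-10)**2*(-1/5 + 104) = 100*(519/5) = 10380)
sqrt((K - 1*21536) + n) = sqrt((-17900 - 1*21536) + 10380) = sqrt((-17900 - 21536) + 10380) = sqrt(-39436 + 10380) = sqrt(-29056) = 8*I*sqrt(454)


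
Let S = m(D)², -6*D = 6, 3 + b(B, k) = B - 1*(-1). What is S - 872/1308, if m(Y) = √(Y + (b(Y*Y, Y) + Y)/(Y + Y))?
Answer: -⅔ ≈ -0.66667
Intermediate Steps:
b(B, k) = -2 + B (b(B, k) = -3 + (B - 1*(-1)) = -3 + (B + 1) = -3 + (1 + B) = -2 + B)
D = -1 (D = -⅙*6 = -1)
m(Y) = √(Y + (-2 + Y + Y²)/(2*Y)) (m(Y) = √(Y + ((-2 + Y*Y) + Y)/(Y + Y)) = √(Y + ((-2 + Y²) + Y)/((2*Y))) = √(Y + (-2 + Y + Y²)*(1/(2*Y))) = √(Y + (-2 + Y + Y²)/(2*Y)))
S = 0 (S = (√(2 - 4/(-1) + 6*(-1))/2)² = (√(2 - 4*(-1) - 6)/2)² = (√(2 + 4 - 6)/2)² = (√0/2)² = ((½)*0)² = 0² = 0)
S - 872/1308 = 0 - 872/1308 = 0 - 1*⅔ = 0 - ⅔ = -⅔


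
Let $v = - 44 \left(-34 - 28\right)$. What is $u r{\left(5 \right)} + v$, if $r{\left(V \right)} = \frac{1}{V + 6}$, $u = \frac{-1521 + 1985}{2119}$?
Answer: $\frac{63587416}{23309} \approx 2728.0$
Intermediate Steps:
$u = \frac{464}{2119}$ ($u = 464 \cdot \frac{1}{2119} = \frac{464}{2119} \approx 0.21897$)
$v = 2728$ ($v = \left(-44\right) \left(-62\right) = 2728$)
$r{\left(V \right)} = \frac{1}{6 + V}$
$u r{\left(5 \right)} + v = \frac{464}{2119 \left(6 + 5\right)} + 2728 = \frac{464}{2119 \cdot 11} + 2728 = \frac{464}{2119} \cdot \frac{1}{11} + 2728 = \frac{464}{23309} + 2728 = \frac{63587416}{23309}$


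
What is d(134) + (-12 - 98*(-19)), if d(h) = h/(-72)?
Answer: 66533/36 ≈ 1848.1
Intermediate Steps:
d(h) = -h/72 (d(h) = h*(-1/72) = -h/72)
d(134) + (-12 - 98*(-19)) = -1/72*134 + (-12 - 98*(-19)) = -67/36 + (-12 + 1862) = -67/36 + 1850 = 66533/36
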